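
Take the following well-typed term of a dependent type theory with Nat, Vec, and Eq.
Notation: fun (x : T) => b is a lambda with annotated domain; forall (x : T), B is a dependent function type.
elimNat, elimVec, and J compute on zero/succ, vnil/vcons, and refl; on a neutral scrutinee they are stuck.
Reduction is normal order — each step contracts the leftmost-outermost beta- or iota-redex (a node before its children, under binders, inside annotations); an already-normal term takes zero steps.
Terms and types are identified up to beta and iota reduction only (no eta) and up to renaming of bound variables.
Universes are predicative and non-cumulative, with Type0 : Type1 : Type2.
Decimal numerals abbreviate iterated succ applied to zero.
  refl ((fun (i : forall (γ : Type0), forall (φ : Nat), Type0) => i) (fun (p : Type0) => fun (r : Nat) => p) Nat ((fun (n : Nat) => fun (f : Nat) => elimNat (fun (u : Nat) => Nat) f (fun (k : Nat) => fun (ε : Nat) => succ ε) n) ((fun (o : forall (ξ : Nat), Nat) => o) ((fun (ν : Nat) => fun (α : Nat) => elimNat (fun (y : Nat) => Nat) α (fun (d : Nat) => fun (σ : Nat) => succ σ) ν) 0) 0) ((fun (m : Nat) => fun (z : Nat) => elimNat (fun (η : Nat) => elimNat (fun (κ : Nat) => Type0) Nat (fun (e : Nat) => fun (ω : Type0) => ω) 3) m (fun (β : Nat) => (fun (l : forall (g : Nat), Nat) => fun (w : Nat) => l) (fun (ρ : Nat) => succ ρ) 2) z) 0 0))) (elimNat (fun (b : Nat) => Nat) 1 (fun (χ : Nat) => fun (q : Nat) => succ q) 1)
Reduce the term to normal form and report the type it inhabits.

resulting normal form:
  refl Nat 2
the term's type:
  Eq Nat 2 2
observation: the term reaches its normal form after 7 normal-order steps.


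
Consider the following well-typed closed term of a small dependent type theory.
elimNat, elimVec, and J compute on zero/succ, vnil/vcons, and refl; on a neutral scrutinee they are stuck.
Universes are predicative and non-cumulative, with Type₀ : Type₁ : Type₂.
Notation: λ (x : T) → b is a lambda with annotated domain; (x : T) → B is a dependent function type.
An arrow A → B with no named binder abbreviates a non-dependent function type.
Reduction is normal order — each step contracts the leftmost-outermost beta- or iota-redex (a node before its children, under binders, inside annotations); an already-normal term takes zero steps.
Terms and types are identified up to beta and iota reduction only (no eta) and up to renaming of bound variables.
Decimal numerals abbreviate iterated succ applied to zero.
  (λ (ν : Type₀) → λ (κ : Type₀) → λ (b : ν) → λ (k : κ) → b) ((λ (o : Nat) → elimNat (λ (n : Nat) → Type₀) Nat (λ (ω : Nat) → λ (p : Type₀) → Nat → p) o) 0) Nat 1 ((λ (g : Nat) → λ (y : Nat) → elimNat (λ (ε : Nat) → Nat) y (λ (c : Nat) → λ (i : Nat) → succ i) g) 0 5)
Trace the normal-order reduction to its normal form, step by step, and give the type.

normal-order reduction:
  (λ (ν : Type₀) → λ (κ : Type₀) → λ (b : ν) → λ (k : κ) → b) ((λ (o : Nat) → elimNat (λ (n : Nat) → Type₀) Nat (λ (ω : Nat) → λ (p : Type₀) → Nat → p) o) 0) Nat 1 ((λ (g : Nat) → λ (y : Nat) → elimNat (λ (ε : Nat) → Nat) y (λ (c : Nat) → λ (i : Nat) → succ i) g) 0 5)
  ~> (λ (ν : Type₀) → λ (κ : (λ (b : Nat) → elimNat (λ (k : Nat) → Type₀) Nat (λ (o : Nat) → λ (n : Type₀) → Nat → n) b) 0) → λ (ω : ν) → κ) Nat 1 ((λ (p : Nat) → λ (g : Nat) → elimNat (λ (y : Nat) → Nat) g (λ (ε : Nat) → λ (c : Nat) → succ c) p) 0 5)
  ~> (λ (ν : (λ (κ : Nat) → elimNat (λ (b : Nat) → Type₀) Nat (λ (k : Nat) → λ (o : Type₀) → Nat → o) κ) 0) → λ (n : Nat) → ν) 1 ((λ (ω : Nat) → λ (p : Nat) → elimNat (λ (g : Nat) → Nat) p (λ (y : Nat) → λ (ε : Nat) → succ ε) ω) 0 5)
  ~> (λ (ν : Nat) → 1) ((λ (κ : Nat) → λ (b : Nat) → elimNat (λ (k : Nat) → Nat) b (λ (o : Nat) → λ (n : Nat) → succ n) κ) 0 5)
  ~> 1
the term's type:
  Nat


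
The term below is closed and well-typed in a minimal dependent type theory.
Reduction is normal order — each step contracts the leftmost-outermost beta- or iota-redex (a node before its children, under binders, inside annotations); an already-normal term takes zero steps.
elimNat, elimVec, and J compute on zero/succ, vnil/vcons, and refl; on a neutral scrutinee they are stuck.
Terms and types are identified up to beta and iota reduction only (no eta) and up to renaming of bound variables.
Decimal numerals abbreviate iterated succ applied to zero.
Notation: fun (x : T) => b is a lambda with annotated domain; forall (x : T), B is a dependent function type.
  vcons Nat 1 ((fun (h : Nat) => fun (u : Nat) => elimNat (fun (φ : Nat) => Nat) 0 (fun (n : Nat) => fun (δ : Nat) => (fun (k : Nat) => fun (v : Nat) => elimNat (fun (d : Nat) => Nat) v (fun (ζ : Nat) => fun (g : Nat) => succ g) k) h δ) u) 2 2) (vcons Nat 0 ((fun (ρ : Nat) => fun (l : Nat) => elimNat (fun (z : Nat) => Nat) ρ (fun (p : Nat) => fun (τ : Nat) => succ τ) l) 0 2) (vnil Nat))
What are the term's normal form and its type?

reduced normal form:
  vcons Nat 1 4 (vcons Nat 0 2 (vnil Nat))
the term's type:
  Vec Nat 2
observation: the leftmost-outermost redex is a beta-redex, and normalization takes 36 steps.


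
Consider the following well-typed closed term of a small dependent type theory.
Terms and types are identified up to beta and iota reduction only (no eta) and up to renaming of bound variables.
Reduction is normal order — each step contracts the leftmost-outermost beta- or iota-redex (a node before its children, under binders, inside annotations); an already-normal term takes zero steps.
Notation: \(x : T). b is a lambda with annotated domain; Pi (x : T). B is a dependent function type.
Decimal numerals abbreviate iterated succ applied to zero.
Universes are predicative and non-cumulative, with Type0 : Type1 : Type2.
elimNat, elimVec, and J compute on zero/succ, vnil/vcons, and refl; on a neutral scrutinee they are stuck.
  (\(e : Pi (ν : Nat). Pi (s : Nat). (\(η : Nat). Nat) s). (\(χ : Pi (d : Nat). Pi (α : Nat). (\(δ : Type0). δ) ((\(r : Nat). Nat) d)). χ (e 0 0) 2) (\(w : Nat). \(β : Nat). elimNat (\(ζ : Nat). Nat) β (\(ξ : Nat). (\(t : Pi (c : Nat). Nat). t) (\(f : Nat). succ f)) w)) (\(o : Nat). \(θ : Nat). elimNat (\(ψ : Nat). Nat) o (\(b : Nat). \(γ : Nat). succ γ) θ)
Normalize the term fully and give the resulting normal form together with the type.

reduced normal form:
  2
inferred type:
  Nat
observation: the first redex contracted is a beta-redex; the normal form is reached in 9 normal-order steps.


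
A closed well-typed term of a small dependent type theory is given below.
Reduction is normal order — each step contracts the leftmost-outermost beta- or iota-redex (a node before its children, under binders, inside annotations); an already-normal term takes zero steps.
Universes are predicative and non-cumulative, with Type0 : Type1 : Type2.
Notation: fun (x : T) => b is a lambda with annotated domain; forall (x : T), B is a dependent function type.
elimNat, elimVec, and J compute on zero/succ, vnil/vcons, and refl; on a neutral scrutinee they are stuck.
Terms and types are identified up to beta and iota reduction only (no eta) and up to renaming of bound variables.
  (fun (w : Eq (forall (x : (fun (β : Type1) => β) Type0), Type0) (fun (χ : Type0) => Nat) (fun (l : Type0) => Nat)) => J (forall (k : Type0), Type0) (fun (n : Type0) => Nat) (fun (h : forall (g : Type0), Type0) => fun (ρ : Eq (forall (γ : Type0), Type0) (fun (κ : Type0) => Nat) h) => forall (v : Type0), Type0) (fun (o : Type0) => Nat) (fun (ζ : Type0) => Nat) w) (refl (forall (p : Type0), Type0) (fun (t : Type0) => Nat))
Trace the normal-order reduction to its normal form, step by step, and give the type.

reduction (normal order):
  (fun (w : Eq (forall (x : (fun (β : Type1) => β) Type0), Type0) (fun (χ : Type0) => Nat) (fun (l : Type0) => Nat)) => J (forall (k : Type0), Type0) (fun (n : Type0) => Nat) (fun (h : forall (g : Type0), Type0) => fun (ρ : Eq (forall (γ : Type0), Type0) (fun (κ : Type0) => Nat) h) => forall (v : Type0), Type0) (fun (o : Type0) => Nat) (fun (ζ : Type0) => Nat) w) (refl (forall (p : Type0), Type0) (fun (t : Type0) => Nat))
  ~> J (forall (w : Type0), Type0) (fun (x : Type0) => Nat) (fun (β : forall (χ : Type0), Type0) => fun (l : Eq (forall (k : Type0), Type0) (fun (n : Type0) => Nat) β) => forall (h : Type0), Type0) (fun (g : Type0) => Nat) (fun (ρ : Type0) => Nat) (refl (forall (γ : Type0), Type0) (fun (κ : Type0) => Nat))
  ~> fun (w : Type0) => Nat
type:
  forall (w : Type0), Type0


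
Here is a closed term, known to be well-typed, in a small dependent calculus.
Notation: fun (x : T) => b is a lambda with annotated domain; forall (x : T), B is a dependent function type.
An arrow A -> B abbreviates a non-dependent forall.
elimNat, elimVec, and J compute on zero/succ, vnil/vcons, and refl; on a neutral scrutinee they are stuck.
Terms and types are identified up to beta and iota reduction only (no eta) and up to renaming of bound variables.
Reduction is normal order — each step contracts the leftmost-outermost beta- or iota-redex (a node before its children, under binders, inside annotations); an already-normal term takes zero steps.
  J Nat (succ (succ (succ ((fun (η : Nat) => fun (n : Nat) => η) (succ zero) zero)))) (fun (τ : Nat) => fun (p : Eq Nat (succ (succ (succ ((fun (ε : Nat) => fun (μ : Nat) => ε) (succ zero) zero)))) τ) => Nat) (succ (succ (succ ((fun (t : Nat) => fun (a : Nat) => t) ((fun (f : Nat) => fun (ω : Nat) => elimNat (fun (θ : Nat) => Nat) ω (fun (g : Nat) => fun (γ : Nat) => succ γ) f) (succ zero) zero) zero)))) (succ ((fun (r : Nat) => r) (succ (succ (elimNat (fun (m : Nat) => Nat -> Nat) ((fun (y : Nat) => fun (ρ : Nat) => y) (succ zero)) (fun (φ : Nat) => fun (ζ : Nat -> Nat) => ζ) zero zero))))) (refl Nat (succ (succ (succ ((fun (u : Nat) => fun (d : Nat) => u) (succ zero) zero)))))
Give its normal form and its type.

reduced normal form:
  succ (succ (succ (succ zero)))
inferred type:
  Nat


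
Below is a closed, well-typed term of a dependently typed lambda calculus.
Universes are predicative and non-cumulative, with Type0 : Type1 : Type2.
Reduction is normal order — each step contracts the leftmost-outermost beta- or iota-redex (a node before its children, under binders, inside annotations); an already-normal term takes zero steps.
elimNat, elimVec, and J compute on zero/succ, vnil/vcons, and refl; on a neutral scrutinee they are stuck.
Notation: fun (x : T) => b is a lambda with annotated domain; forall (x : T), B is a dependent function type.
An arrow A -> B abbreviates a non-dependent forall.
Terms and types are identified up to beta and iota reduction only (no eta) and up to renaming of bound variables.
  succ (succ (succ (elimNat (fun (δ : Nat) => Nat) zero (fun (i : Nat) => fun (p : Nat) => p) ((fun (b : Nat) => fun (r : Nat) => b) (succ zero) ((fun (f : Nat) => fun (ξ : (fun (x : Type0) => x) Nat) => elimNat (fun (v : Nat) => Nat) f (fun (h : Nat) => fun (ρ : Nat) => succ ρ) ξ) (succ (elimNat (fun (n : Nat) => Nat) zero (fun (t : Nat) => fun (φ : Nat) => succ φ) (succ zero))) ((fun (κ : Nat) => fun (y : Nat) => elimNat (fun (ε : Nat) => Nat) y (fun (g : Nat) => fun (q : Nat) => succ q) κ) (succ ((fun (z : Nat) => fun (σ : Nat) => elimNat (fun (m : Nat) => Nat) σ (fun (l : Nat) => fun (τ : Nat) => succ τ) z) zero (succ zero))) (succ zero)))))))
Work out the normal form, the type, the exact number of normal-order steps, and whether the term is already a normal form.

resulting normal form:
  succ (succ (succ zero))
type:
  Nat
normal-order step count: 6
term was already normal: no
first redex: a beta-redex


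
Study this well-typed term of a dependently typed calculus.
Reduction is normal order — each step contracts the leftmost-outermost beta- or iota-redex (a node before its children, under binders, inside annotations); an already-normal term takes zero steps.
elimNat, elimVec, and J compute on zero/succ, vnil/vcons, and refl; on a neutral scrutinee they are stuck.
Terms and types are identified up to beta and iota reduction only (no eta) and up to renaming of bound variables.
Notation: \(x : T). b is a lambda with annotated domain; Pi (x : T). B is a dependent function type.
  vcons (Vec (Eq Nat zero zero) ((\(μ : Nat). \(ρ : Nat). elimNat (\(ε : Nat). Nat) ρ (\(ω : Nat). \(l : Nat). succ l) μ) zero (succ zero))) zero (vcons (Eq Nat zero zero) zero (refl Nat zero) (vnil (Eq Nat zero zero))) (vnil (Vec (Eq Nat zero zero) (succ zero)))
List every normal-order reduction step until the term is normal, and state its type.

normal-order reduction:
  vcons (Vec (Eq Nat zero zero) ((\(μ : Nat). \(ρ : Nat). elimNat (\(ε : Nat). Nat) ρ (\(ω : Nat). \(l : Nat). succ l) μ) zero (succ zero))) zero (vcons (Eq Nat zero zero) zero (refl Nat zero) (vnil (Eq Nat zero zero))) (vnil (Vec (Eq Nat zero zero) (succ zero)))
  ~> vcons (Vec (Eq Nat zero zero) ((\(μ : Nat). elimNat (\(ρ : Nat). Nat) μ (\(ε : Nat). \(ω : Nat). succ ω) zero) (succ zero))) zero (vcons (Eq Nat zero zero) zero (refl Nat zero) (vnil (Eq Nat zero zero))) (vnil (Vec (Eq Nat zero zero) (succ zero)))
  ~> vcons (Vec (Eq Nat zero zero) (elimNat (\(μ : Nat). Nat) (succ zero) (\(ρ : Nat). \(ε : Nat). succ ε) zero)) zero (vcons (Eq Nat zero zero) zero (refl Nat zero) (vnil (Eq Nat zero zero))) (vnil (Vec (Eq Nat zero zero) (succ zero)))
  ~> vcons (Vec (Eq Nat zero zero) (succ zero)) zero (vcons (Eq Nat zero zero) zero (refl Nat zero) (vnil (Eq Nat zero zero))) (vnil (Vec (Eq Nat zero zero) (succ zero)))
inferred type:
  Vec (Vec (Eq Nat zero zero) (succ zero)) (succ zero)


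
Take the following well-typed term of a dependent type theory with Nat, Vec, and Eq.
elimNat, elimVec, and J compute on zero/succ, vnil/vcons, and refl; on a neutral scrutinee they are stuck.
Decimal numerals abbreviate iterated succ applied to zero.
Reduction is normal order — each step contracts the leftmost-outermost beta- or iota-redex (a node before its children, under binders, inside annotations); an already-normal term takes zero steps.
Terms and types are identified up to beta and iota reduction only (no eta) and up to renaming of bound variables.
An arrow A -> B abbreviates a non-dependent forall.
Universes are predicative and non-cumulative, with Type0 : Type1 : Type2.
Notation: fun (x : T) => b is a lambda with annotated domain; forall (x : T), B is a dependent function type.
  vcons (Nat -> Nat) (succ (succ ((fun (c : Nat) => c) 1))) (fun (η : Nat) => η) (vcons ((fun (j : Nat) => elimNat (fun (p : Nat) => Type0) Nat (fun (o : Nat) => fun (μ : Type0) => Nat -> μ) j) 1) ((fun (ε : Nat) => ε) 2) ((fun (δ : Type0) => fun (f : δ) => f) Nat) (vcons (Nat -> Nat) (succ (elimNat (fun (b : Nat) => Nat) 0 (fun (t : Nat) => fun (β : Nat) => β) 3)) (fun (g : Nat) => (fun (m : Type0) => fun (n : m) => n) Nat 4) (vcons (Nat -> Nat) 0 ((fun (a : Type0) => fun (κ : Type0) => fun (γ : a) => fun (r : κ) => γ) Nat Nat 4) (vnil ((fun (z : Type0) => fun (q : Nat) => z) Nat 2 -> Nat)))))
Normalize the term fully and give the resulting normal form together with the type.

reduced normal form:
  vcons (Nat -> Nat) 3 (fun (c : Nat) => c) (vcons (Nat -> Nat) 2 (fun (η : Nat) => η) (vcons (Nat -> Nat) 1 (fun (j : Nat) => 4) (vcons (Nat -> Nat) 0 (fun (p : Nat) => 4) (vnil (Nat -> Nat)))))
type:
  Vec (Nat -> Nat) 4


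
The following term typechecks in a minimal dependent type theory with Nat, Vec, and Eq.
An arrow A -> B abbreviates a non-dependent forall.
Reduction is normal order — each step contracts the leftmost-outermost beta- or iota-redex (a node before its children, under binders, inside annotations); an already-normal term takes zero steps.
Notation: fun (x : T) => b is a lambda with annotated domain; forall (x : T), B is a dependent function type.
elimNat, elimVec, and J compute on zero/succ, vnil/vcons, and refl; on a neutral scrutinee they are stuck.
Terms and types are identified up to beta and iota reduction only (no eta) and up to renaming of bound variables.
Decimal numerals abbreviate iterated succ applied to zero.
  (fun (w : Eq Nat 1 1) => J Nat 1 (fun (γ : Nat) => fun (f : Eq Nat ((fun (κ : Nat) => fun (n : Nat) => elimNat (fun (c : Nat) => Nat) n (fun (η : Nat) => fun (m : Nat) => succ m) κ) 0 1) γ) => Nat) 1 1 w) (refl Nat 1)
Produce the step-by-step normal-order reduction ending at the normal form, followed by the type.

normal-order reduction sequence:
  (fun (w : Eq Nat 1 1) => J Nat 1 (fun (γ : Nat) => fun (f : Eq Nat ((fun (κ : Nat) => fun (n : Nat) => elimNat (fun (c : Nat) => Nat) n (fun (η : Nat) => fun (m : Nat) => succ m) κ) 0 1) γ) => Nat) 1 1 w) (refl Nat 1)
  ~> J Nat 1 (fun (w : Nat) => fun (γ : Eq Nat ((fun (f : Nat) => fun (κ : Nat) => elimNat (fun (n : Nat) => Nat) κ (fun (c : Nat) => fun (η : Nat) => succ η) f) 0 1) w) => Nat) 1 1 (refl Nat 1)
  ~> 1
inferred type:
  Nat


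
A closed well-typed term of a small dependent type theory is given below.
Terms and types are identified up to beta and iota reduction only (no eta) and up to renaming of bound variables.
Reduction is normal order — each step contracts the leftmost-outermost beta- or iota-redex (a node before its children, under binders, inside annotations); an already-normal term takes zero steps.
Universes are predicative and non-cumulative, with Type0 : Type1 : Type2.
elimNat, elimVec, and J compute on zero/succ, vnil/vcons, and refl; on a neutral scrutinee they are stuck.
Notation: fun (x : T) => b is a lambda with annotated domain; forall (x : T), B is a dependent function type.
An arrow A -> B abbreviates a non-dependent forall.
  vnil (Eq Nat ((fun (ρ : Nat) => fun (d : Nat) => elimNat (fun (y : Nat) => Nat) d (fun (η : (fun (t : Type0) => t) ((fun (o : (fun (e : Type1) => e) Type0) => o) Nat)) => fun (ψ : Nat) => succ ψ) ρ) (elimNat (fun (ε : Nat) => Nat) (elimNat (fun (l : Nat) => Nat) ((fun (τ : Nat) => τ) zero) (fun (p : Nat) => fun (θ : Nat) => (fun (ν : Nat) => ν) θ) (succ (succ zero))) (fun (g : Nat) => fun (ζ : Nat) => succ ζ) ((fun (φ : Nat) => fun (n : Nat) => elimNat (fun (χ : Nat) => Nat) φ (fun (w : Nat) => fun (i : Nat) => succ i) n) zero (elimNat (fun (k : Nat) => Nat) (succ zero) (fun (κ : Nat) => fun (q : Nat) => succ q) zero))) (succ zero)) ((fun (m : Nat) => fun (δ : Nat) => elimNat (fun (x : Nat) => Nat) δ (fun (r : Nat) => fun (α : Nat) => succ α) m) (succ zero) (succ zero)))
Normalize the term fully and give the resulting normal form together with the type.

reduced normal form:
  vnil (Eq Nat (succ (succ zero)) (succ (succ zero)))
type:
  Vec (Eq Nat (succ (succ zero)) (succ (succ zero))) zero
observation: the first redex contracted is a beta-redex; the normal form is reached in 35 normal-order steps.


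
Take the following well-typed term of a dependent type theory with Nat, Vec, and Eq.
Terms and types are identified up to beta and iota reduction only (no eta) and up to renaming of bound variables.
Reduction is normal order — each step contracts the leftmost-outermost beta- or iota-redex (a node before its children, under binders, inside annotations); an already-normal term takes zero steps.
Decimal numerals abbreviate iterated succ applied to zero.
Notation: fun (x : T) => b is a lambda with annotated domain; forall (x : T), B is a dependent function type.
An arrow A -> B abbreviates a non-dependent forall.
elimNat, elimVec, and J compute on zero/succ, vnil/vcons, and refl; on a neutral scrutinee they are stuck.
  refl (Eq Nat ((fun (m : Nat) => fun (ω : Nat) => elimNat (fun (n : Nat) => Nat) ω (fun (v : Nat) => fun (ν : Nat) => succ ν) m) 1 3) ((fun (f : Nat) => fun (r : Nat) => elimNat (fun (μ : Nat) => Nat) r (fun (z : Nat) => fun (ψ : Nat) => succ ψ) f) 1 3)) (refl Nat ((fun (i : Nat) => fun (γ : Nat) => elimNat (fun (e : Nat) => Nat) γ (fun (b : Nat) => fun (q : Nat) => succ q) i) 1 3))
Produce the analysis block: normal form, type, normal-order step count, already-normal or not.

resulting normal form:
  refl (Eq Nat 4 4) (refl Nat 4)
the term's type:
  Eq (Eq Nat 4 4) (refl Nat 4) (refl Nat 4)
reduction steps (normal order): 18
term was already normal: no
first contracted redex: a beta-redex


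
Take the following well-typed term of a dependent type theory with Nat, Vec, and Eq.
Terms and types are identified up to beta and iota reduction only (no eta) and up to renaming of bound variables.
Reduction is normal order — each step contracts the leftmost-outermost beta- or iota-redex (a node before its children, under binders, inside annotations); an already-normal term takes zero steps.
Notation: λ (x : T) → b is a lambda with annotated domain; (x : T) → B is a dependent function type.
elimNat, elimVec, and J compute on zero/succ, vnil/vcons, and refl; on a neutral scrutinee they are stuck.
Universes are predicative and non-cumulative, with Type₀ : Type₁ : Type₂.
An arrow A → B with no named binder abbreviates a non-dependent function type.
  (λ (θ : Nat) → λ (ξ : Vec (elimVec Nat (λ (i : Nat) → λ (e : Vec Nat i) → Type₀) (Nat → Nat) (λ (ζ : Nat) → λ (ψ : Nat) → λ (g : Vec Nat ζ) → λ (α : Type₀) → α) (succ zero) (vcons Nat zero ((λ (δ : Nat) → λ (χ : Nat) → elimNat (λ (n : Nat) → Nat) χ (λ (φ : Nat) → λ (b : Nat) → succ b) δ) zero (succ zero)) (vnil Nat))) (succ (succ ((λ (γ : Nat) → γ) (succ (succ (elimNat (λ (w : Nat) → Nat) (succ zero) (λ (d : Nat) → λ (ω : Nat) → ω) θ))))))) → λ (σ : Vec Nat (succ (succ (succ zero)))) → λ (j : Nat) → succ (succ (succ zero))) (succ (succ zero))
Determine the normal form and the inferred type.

resulting normal form:
  λ (θ : Vec (Nat → Nat) (succ (succ (succ (succ (succ zero)))))) → λ (ξ : Vec Nat (succ (succ (succ zero)))) → λ (i : Nat) → succ (succ (succ zero))
inferred type:
  Vec (Nat → Nat) (succ (succ (succ (succ (succ zero))))) → Vec Nat (succ (succ (succ zero))) → Nat → Nat


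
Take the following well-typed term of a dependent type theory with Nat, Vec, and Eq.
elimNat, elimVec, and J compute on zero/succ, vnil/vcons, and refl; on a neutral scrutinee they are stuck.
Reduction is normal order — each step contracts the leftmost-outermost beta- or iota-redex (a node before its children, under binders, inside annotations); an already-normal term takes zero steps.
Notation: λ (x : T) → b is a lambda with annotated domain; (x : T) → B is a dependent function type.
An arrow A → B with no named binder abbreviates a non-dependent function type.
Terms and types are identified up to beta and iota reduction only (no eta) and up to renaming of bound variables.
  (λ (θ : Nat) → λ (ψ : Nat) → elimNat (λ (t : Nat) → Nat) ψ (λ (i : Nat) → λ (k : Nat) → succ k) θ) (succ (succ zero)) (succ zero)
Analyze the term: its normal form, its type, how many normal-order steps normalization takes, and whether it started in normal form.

resulting normal form:
  succ (succ (succ zero))
inferred type:
  Nat
steps to reach normal form (normal order): 9
started in normal form: no
first redex: a beta-redex


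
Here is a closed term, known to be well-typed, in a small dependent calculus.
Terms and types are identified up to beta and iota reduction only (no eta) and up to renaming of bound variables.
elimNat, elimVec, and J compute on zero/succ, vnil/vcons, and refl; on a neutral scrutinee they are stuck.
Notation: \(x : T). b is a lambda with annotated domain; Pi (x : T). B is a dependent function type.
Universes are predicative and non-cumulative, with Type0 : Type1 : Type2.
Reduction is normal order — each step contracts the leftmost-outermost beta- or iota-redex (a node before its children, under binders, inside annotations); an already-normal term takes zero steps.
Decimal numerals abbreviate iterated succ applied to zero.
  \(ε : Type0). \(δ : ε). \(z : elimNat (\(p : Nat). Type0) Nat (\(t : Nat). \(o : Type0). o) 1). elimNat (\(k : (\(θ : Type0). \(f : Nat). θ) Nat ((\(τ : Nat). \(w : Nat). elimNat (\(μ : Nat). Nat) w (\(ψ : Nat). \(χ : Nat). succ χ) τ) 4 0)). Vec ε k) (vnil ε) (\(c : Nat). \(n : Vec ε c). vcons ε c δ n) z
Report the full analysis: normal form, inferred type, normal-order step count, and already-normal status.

reduced normal form:
  \(ε : Type0). \(δ : ε). \(z : Nat). elimNat (\(p : Nat). Vec ε p) (vnil ε) (\(t : Nat). \(o : Vec ε t). vcons ε t δ o) z
type:
  Pi (ε : Type0). Pi (δ : ε). Pi (z : Nat). Vec ε z
steps to reach normal form (normal order): 6
term was already normal: no
first contracted redex: an elimNat iota-redex


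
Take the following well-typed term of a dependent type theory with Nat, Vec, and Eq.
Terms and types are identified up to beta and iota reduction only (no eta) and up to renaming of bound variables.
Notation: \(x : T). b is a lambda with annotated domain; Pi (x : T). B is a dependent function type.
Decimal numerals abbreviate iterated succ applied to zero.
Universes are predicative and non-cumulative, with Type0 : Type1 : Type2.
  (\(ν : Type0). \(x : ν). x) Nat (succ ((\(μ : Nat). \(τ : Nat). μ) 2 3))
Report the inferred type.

the term's type:
  Nat


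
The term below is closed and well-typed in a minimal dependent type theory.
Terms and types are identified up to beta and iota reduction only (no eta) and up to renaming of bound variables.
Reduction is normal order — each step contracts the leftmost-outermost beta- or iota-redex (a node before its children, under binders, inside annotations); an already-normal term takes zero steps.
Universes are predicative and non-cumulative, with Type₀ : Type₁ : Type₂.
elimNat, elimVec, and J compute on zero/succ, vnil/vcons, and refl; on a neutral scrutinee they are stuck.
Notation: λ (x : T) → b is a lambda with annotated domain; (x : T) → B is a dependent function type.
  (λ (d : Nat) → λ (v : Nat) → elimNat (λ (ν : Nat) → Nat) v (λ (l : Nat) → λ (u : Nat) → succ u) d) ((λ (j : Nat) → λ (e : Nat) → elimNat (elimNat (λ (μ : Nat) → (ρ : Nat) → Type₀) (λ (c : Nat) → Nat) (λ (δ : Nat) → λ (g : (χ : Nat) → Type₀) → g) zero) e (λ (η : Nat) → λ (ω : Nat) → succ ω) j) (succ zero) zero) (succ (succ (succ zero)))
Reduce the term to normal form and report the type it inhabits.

normal form:
  succ (succ (succ (succ zero)))
type:
  Nat
observation: the term reaches its normal form after 12 normal-order steps.


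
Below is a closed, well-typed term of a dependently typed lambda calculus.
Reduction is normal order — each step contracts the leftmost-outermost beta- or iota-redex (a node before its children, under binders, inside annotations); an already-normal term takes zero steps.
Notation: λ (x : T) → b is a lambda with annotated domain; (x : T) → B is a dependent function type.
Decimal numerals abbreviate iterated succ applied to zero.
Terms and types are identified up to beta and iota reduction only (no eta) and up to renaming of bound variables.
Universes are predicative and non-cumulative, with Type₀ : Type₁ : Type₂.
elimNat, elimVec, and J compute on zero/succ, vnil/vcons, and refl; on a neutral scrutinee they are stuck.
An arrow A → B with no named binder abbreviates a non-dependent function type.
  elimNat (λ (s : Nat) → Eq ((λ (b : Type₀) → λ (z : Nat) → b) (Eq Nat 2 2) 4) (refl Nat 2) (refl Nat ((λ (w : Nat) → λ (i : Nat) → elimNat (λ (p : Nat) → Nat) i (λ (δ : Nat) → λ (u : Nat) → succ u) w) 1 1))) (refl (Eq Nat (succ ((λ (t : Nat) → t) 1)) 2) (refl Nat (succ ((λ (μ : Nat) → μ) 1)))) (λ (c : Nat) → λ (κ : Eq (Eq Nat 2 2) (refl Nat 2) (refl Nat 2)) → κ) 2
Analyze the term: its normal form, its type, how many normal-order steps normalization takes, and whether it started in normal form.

resulting normal form:
  refl (Eq Nat 2 2) (refl Nat 2)
type:
  Eq (Eq Nat 2 2) (refl Nat 2) (refl Nat 2)
steps to reach normal form (normal order): 9
started in normal form: no
first redex: an elimNat iota-redex


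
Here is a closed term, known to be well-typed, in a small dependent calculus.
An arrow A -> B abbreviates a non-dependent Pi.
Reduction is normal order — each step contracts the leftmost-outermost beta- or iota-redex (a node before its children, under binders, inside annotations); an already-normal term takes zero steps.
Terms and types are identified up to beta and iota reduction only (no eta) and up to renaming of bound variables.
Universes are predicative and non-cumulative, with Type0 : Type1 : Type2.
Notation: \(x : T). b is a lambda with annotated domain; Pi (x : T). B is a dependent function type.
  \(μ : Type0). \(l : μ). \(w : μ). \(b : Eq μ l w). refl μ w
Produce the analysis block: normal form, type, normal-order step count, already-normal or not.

normal form:
  \(μ : Type0). \(l : μ). \(w : μ). \(b : Eq μ l w). refl μ w
type:
  Pi (μ : Type0). Pi (l : μ). Pi (w : μ). Eq μ l w -> Eq μ w w
steps to reach normal form (normal order): 0
already normal: yes


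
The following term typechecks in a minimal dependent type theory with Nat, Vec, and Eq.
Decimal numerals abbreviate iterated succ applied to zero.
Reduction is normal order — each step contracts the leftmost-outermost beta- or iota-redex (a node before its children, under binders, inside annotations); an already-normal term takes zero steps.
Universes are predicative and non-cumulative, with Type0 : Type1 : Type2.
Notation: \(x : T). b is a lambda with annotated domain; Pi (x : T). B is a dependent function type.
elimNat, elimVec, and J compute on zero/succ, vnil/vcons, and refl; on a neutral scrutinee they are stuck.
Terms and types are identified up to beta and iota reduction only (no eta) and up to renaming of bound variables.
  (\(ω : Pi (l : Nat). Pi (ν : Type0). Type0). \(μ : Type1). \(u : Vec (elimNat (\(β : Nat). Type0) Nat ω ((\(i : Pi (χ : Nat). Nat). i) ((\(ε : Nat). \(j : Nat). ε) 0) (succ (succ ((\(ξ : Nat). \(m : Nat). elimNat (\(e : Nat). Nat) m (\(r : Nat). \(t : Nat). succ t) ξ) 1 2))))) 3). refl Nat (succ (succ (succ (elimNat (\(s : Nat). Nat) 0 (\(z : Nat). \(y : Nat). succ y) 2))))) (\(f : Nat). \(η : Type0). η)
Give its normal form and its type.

reduced normal form:
  \(ω : Type1). \(l : Vec Nat 3). refl Nat 5
type:
  Pi (ω : Type1). Pi (l : Vec Nat 3). Eq Nat 5 5


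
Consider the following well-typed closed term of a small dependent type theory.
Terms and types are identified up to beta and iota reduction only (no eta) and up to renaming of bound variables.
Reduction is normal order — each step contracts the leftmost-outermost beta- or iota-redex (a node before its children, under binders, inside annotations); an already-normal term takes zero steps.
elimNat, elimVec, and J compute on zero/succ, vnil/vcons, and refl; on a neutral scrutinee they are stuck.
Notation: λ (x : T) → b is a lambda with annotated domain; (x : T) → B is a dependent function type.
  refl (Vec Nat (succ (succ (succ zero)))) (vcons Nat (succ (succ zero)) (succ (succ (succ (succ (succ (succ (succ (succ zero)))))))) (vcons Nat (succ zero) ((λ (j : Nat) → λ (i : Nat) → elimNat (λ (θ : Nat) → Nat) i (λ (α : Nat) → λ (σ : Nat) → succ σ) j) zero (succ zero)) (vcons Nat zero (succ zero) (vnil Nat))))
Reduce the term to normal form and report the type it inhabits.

normal form:
  refl (Vec Nat (succ (succ (succ zero)))) (vcons Nat (succ (succ zero)) (succ (succ (succ (succ (succ (succ (succ (succ zero)))))))) (vcons Nat (succ zero) (succ zero) (vcons Nat zero (succ zero) (vnil Nat))))
inferred type:
  Eq (Vec Nat (succ (succ (succ zero)))) (vcons Nat (succ (succ zero)) (succ (succ (succ (succ (succ (succ (succ (succ zero)))))))) (vcons Nat (succ zero) (succ zero) (vcons Nat zero (succ zero) (vnil Nat)))) (vcons Nat (succ (succ zero)) (succ (succ (succ (succ (succ (succ (succ (succ zero)))))))) (vcons Nat (succ zero) (succ zero) (vcons Nat zero (succ zero) (vnil Nat))))


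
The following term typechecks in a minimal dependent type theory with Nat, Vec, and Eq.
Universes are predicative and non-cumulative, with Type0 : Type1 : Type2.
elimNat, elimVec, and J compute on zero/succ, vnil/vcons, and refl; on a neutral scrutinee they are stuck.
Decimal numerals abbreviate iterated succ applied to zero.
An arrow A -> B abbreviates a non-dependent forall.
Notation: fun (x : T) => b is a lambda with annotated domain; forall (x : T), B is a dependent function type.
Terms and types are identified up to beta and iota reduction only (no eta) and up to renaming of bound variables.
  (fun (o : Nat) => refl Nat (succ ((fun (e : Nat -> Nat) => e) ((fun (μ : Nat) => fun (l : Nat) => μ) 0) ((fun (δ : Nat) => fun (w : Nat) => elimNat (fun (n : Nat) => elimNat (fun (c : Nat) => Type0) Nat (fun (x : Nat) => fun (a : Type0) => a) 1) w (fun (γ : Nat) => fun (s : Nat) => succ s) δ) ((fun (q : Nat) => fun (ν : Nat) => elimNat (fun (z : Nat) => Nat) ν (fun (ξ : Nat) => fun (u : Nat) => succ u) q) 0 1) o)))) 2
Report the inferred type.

the term's type:
  Eq Nat 1 1


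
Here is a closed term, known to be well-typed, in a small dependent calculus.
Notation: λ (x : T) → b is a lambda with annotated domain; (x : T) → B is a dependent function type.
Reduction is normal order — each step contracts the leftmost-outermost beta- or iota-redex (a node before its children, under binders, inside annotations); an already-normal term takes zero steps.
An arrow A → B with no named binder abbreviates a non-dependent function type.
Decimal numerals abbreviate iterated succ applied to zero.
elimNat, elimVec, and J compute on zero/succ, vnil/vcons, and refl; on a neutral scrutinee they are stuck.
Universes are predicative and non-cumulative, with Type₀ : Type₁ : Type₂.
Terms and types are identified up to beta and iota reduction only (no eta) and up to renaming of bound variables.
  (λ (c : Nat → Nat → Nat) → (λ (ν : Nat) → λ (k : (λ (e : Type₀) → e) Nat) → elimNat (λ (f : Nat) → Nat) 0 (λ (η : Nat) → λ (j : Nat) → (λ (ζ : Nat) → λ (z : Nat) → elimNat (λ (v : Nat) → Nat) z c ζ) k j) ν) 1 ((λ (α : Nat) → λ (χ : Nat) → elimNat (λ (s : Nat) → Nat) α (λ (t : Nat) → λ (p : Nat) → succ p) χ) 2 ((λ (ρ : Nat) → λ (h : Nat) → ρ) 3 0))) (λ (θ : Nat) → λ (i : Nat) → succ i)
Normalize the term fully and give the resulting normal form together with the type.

resulting normal form:
  5
inferred type:
  Nat
observation: 39 normal-order steps separate the term from its normal form.


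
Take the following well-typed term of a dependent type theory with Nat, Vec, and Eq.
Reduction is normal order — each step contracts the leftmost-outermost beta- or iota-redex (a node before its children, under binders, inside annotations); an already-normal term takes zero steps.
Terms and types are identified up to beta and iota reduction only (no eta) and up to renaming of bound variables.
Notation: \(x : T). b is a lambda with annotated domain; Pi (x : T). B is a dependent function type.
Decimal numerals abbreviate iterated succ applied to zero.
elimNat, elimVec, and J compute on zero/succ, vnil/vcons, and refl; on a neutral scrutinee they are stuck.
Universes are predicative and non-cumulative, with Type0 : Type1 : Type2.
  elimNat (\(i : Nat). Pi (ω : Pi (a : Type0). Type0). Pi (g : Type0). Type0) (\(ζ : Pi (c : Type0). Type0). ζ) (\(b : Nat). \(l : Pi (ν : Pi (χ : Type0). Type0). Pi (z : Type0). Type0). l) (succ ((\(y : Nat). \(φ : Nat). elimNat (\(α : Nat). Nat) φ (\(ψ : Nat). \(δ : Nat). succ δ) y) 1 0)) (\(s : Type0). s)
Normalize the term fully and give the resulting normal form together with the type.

normal form:
  \(i : Type0). i
inferred type:
  Pi (i : Type0). Type0
observation: the term reaches its normal form after 14 normal-order steps.


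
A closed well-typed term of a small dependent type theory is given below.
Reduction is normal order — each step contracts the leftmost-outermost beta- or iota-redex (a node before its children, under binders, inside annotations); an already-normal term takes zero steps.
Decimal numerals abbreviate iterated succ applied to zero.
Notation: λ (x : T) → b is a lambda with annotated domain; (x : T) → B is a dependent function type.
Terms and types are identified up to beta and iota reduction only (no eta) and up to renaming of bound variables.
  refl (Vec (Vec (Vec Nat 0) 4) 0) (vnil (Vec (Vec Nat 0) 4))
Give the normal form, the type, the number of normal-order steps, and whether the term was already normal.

reduced normal form:
  refl (Vec (Vec (Vec Nat 0) 4) 0) (vnil (Vec (Vec Nat 0) 4))
the term's type:
  Eq (Vec (Vec (Vec Nat 0) 4) 0) (vnil (Vec (Vec Nat 0) 4)) (vnil (Vec (Vec Nat 0) 4))
steps to reach normal form (normal order): 0
term was already normal: yes


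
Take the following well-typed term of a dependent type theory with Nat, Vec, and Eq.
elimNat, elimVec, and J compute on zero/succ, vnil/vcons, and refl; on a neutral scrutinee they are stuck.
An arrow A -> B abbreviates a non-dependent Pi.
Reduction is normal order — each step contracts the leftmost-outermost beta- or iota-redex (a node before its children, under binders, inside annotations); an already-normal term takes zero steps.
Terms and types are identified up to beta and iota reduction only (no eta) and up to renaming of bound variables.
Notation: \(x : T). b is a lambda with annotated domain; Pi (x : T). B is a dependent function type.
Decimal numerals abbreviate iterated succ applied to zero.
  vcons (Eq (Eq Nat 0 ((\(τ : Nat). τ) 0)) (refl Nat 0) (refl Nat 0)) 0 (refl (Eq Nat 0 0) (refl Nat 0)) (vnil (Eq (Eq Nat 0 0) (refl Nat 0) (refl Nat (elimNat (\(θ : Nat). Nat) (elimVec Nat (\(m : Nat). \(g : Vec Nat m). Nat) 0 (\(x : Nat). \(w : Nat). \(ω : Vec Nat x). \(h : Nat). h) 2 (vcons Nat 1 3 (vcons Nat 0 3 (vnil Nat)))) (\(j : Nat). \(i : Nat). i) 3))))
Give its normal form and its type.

normal form:
  vcons (Eq (Eq Nat 0 0) (refl Nat 0) (refl Nat 0)) 0 (refl (Eq Nat 0 0) (refl Nat 0)) (vnil (Eq (Eq Nat 0 0) (refl Nat 0) (refl Nat 0)))
type:
  Vec (Eq (Eq Nat 0 0) (refl Nat 0) (refl Nat 0)) 1
observation: the term reaches its normal form after 22 normal-order steps.


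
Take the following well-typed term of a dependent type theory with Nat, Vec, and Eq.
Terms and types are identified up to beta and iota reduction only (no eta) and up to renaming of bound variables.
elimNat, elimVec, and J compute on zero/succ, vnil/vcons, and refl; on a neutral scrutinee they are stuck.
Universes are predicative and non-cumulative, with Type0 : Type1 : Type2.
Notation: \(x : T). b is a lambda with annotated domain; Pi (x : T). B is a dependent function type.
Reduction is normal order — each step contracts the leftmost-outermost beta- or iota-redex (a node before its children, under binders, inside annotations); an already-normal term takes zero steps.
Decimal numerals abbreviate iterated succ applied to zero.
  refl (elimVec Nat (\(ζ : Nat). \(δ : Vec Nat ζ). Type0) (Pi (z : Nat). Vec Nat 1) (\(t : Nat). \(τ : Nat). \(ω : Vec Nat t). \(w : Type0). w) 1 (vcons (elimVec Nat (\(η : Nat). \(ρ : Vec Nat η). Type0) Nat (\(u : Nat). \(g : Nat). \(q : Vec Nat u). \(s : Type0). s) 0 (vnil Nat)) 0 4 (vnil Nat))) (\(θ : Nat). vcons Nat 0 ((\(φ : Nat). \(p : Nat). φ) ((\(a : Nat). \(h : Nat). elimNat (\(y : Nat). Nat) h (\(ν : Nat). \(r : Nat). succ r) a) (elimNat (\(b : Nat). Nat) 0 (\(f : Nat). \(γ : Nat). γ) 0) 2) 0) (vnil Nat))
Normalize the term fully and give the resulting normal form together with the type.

resulting normal form:
  refl (Pi (ζ : Nat). Vec Nat 1) (\(δ : Nat). vcons Nat 0 2 (vnil Nat))
the term's type:
  Eq (Pi (ζ : Nat). Vec Nat 1) (\(δ : Nat). vcons Nat 0 2 (vnil Nat)) (\(z : Nat). vcons Nat 0 2 (vnil Nat))
observation: the leftmost-outermost redex is an elimVec iota-redex, and normalization takes 12 steps.


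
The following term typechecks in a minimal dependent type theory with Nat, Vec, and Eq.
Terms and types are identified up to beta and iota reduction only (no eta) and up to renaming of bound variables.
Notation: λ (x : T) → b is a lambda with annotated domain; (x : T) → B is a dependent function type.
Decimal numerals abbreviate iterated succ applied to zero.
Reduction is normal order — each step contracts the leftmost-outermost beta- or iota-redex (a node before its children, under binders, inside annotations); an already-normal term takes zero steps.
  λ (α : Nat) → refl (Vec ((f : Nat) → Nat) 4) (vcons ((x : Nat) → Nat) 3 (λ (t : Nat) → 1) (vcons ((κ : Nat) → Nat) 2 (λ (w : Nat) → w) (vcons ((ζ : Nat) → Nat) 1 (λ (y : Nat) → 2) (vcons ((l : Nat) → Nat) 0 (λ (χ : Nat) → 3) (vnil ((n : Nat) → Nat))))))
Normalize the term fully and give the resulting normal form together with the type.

resulting normal form:
  λ (α : Nat) → refl (Vec ((f : Nat) → Nat) 4) (vcons ((x : Nat) → Nat) 3 (λ (t : Nat) → 1) (vcons ((κ : Nat) → Nat) 2 (λ (w : Nat) → w) (vcons ((ζ : Nat) → Nat) 1 (λ (y : Nat) → 2) (vcons ((l : Nat) → Nat) 0 (λ (χ : Nat) → 3) (vnil ((n : Nat) → Nat))))))
the term's type:
  (α : Nat) → Eq (Vec ((f : Nat) → Nat) 4) (vcons ((x : Nat) → Nat) 3 (λ (t : Nat) → 1) (vcons ((κ : Nat) → Nat) 2 (λ (w : Nat) → w) (vcons ((ζ : Nat) → Nat) 1 (λ (y : Nat) → 2) (vcons ((l : Nat) → Nat) 0 (λ (χ : Nat) → 3) (vnil ((n : Nat) → Nat)))))) (vcons ((k : Nat) → Nat) 3 (λ (r : Nat) → 1) (vcons ((i : Nat) → Nat) 2 (λ (o : Nat) → o) (vcons ((θ : Nat) → Nat) 1 (λ (g : Nat) → 2) (vcons ((ξ : Nat) → Nat) 0 (λ (e : Nat) → 3) (vnil ((γ : Nat) → Nat))))))
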